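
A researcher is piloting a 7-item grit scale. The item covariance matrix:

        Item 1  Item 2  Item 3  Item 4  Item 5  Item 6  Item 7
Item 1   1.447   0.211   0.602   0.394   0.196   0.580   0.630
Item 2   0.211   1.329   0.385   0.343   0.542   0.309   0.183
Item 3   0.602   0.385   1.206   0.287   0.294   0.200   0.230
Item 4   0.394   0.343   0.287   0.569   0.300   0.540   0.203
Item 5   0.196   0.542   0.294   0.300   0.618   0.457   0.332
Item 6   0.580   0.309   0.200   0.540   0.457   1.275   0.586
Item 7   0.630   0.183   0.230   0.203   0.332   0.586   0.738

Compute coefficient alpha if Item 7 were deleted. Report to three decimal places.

Remaining items: Item 1, Item 2, Item 3, Item 4, Item 5, Item 6 (k = 6).
ΣVar(i) = 1.447 + 1.329 + 1.206 + 0.569 + 0.618 + 1.275 = 6.444
σ²_total = 6.444 + 2 × 5.640 = 17.724
α (item deleted) = (6/5)·(1 − 6.444/17.724) = 0.764

coefficient alpha = 0.764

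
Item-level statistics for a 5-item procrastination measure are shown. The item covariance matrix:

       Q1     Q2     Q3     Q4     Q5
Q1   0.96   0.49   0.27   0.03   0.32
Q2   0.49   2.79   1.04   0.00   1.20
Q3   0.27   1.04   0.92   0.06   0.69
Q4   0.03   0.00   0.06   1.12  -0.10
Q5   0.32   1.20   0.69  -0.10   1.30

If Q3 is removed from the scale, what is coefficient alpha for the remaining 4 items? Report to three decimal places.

coefficient alpha = 0.515

Remaining items: Q1, Q2, Q4, Q5 (k = 4).
sum of item variances = 0.96 + 2.79 + 1.12 + 1.30 = 6.17
σ²_T = 6.17 + 2 × 1.94 = 10.05
α (item deleted) = (4/3)·(1 − 6.17/10.05) = 0.515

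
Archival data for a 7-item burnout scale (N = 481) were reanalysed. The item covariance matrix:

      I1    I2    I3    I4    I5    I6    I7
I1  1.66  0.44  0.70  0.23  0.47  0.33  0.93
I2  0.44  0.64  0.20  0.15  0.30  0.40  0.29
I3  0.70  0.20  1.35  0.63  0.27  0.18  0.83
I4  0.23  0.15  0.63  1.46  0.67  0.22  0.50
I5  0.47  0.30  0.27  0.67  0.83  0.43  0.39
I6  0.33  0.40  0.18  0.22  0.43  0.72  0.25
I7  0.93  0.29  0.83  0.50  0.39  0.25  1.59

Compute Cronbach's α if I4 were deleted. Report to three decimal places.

Remaining items: I1, I2, I3, I5, I6, I7 (k = 6).
ΣVar(i) = 1.66 + 0.64 + 1.35 + 0.83 + 0.72 + 1.59 = 6.79
total variance = 6.79 + 2 × 6.41 = 19.61
α (item deleted) = (6/5)·(1 − 6.79/19.61) = 0.784

Cronbach's α = 0.784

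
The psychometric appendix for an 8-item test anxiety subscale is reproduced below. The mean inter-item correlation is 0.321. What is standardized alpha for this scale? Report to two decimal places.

standardized alpha = 0.79

Standardized α = k·r̄ / (1 + (k−1)·r̄) = 8 × 0.321 / (1 + 7 × 0.321)
  = 2.5680 / 3.2470 = 0.79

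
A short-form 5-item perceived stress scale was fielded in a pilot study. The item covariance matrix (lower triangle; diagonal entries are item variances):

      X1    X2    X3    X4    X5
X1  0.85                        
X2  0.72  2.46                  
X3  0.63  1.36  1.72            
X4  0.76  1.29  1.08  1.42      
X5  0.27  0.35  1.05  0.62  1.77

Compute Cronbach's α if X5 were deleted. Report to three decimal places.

Remaining items: X1, X2, X3, X4 (k = 4).
Σσ²ᵢ = 0.85 + 2.46 + 1.72 + 1.42 = 6.45
Var(T) = 6.45 + 2 × 5.84 = 18.13
α (item deleted) = (4/3)·(1 − 6.45/18.13) = 0.859

Cronbach's α = 0.859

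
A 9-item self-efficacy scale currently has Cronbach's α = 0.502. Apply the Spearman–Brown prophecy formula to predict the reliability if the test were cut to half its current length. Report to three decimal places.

predicted reliability = 0.335

Length factor m = 1/2
α' = m·α / (1 − (1−m)·α)
   = 1/2 × 0.502 / (1 − (1 − 1/2) × 0.502)
   = 0.2510 / 0.7490 = 0.335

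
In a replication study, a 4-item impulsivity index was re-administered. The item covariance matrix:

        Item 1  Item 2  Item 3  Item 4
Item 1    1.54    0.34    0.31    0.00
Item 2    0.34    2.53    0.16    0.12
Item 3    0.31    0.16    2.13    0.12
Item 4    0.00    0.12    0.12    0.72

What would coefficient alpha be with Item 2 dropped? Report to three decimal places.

coefficient alpha = 0.246

Remaining items: Item 1, Item 3, Item 4 (k = 3).
Σσ²ᵢ = 1.54 + 2.13 + 0.72 = 4.39
σ²_T = 4.39 + 2 × 0.43 = 5.25
α (item deleted) = (3/2)·(1 − 4.39/5.25) = 0.246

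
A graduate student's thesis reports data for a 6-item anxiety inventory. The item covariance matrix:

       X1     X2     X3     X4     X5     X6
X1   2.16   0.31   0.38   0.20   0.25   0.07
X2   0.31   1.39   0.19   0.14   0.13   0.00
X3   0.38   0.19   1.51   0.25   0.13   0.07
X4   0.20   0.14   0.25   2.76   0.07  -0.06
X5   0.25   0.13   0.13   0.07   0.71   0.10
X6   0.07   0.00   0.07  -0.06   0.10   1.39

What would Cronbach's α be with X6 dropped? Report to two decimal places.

Remaining items: X1, X2, X3, X4, X5 (k = 5).
sum of item variances = 2.16 + 1.39 + 1.51 + 2.76 + 0.71 = 8.53
σ²_T = 8.53 + 2 × 2.05 = 12.63
α (item deleted) = (5/4)·(1 − 8.53/12.63) = 0.41

α = 0.41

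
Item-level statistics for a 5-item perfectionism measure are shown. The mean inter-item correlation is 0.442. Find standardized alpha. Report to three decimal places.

Standardized α = k·r̄ / (1 + (k−1)·r̄) = 5 × 0.442 / (1 + 4 × 0.442)
  = 2.2100 / 2.7680 = 0.798

standardized alpha = 0.798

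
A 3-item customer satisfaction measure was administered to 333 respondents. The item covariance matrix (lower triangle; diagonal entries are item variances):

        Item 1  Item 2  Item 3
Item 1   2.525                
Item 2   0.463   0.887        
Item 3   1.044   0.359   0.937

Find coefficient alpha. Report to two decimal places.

coefficient alpha = 0.69

Σσᵢ² = 2.525 + 0.887 + 0.937 = 4.349
Sum of the distinct covariances = 1.866
Var(T) = 4.349 + 2 × 1.866 = 8.081
α = (k/(k−1))·(1 − Σσᵢ²/Var(T)) = (3/2)·(1 − 4.349/8.081) = 0.69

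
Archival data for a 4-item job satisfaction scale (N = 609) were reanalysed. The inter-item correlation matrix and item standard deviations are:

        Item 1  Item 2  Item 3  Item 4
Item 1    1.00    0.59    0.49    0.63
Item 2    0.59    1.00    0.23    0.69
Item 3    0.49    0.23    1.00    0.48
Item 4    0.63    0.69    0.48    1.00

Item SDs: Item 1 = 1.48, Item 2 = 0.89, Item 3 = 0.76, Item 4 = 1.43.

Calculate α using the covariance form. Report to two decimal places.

α = 0.80

Σσ²ᵢ = 1.48² + 0.89² + 0.76² + 1.43² = 5.6050
Covariances σ_ij = r_ij · s_i · s_j:
  σ(Item 1,Item 2) = 0.59 × 1.48 × 0.89 = 0.7771
  σ(Item 1,Item 3) = 0.49 × 1.48 × 0.76 = 0.5512
  σ(Item 1,Item 4) = 0.63 × 1.48 × 1.43 = 1.3333
  σ(Item 2,Item 3) = 0.23 × 0.89 × 0.76 = 0.1556
  σ(Item 2,Item 4) = 0.69 × 0.89 × 1.43 = 0.8782
  σ(Item 3,Item 4) = 0.48 × 0.76 × 1.43 = 0.5217
σ²_T = Σσ²ᵢ + 2·Σσ_ij = 5.6050 + 2 × 4.2171 = 14.0392
α = (4/3)·(1 − 5.6050/14.0392) = 0.80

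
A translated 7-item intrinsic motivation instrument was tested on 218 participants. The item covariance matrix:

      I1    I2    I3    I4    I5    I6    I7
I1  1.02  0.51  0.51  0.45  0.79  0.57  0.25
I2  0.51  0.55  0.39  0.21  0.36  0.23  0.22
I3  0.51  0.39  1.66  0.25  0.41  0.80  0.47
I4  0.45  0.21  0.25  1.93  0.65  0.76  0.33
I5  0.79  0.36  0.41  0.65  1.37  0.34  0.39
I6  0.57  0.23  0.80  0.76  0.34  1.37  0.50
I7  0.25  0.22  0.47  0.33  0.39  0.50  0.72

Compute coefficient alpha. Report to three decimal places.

α = 0.800

Σσ²ᵢ = 1.02 + 0.55 + 1.66 + 1.93 + 1.37 + 1.37 + 0.72 = 8.62
Sum of the distinct covariances = 9.39
σ²_T = 8.62 + 2 × 9.39 = 27.40
α = (k/(k−1))·(1 − Σσ²ᵢ/σ²_T) = (7/6)·(1 − 8.62/27.40) = 0.800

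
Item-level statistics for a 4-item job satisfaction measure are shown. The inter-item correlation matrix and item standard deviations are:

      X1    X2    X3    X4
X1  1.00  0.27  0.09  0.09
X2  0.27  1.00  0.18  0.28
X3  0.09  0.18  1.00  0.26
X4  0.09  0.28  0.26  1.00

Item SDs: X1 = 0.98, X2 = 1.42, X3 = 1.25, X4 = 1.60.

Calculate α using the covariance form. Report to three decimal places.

Σσ²ᵢ = 0.98² + 1.42² + 1.25² + 1.60² = 7.0993
Covariances σ_ij = r_ij · s_i · s_j:
  σ(X1,X2) = 0.27 × 0.98 × 1.42 = 0.3757
  σ(X1,X3) = 0.09 × 0.98 × 1.25 = 0.1103
  σ(X1,X4) = 0.09 × 0.98 × 1.60 = 0.1411
  σ(X2,X3) = 0.18 × 1.42 × 1.25 = 0.3195
  σ(X2,X4) = 0.28 × 1.42 × 1.60 = 0.6362
  σ(X3,X4) = 0.26 × 1.25 × 1.60 = 0.5200
σ²_T = Σσ²ᵢ + 2·Σσ_ij = 7.0993 + 2 × 2.1028 = 11.3049
α = (4/3)·(1 − 7.0993/11.3049) = 0.496

α = 0.496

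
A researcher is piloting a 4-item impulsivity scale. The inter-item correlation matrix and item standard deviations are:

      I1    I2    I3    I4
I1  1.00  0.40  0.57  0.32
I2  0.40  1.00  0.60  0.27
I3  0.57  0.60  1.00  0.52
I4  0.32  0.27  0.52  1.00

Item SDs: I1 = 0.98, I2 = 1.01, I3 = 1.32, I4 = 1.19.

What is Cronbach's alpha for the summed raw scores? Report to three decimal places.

Σσ²ᵢ = 0.98² + 1.01² + 1.32² + 1.19² = 5.1390
Covariances σ_ij = r_ij · s_i · s_j:
  σ(I1,I2) = 0.40 × 0.98 × 1.01 = 0.3959
  σ(I1,I3) = 0.57 × 0.98 × 1.32 = 0.7374
  σ(I1,I4) = 0.32 × 0.98 × 1.19 = 0.3732
  σ(I2,I3) = 0.60 × 1.01 × 1.32 = 0.7999
  σ(I2,I4) = 0.27 × 1.01 × 1.19 = 0.3245
  σ(I3,I4) = 0.52 × 1.32 × 1.19 = 0.8168
σ²_T = Σσ²ᵢ + 2·Σσ_ij = 5.1390 + 2 × 3.4477 = 12.0344
α = (4/3)·(1 − 5.1390/12.0344) = 0.764

α = 0.764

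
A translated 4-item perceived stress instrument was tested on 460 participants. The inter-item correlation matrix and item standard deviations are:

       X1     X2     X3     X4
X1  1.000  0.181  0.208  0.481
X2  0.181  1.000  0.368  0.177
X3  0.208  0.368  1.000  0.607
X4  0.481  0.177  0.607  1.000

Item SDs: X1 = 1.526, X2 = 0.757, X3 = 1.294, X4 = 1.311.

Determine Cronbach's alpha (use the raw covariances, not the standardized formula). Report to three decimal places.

Σσ²ᵢ = 1.526² + 0.757² + 1.294² + 1.311² = 6.2949
Covariances σ_ij = r_ij · s_i · s_j:
  σ(X1,X2) = 0.181 × 1.526 × 0.757 = 0.2091
  σ(X1,X3) = 0.208 × 1.526 × 1.294 = 0.4107
  σ(X1,X4) = 0.481 × 1.526 × 1.311 = 0.9623
  σ(X2,X3) = 0.368 × 0.757 × 1.294 = 0.3605
  σ(X2,X4) = 0.177 × 0.757 × 1.311 = 0.1757
  σ(X3,X4) = 0.607 × 1.294 × 1.311 = 1.0297
σ²_T = Σσ²ᵢ + 2·Σσ_ij = 6.2949 + 2 × 3.1480 = 12.5909
α = (4/3)·(1 − 6.2949/12.5909) = 0.667

Cronbach's alpha = 0.667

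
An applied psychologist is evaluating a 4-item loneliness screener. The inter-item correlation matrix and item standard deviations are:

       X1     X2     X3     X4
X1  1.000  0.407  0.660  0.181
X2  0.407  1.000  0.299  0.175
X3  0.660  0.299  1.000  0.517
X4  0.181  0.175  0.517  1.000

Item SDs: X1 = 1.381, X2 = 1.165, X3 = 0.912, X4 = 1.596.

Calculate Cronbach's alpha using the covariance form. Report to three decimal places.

Σσ²ᵢ = 1.381² + 1.165² + 0.912² + 1.596² = 6.6433
Covariances σ_ij = r_ij · s_i · s_j:
  σ(X1,X2) = 0.407 × 1.381 × 1.165 = 0.6548
  σ(X1,X3) = 0.660 × 1.381 × 0.912 = 0.8313
  σ(X1,X4) = 0.181 × 1.381 × 1.596 = 0.3989
  σ(X2,X3) = 0.299 × 1.165 × 0.912 = 0.3177
  σ(X2,X4) = 0.175 × 1.165 × 1.596 = 0.3254
  σ(X3,X4) = 0.517 × 0.912 × 1.596 = 0.7525
σ²_T = Σσ²ᵢ + 2·Σσ_ij = 6.6433 + 2 × 3.2806 = 13.2045
α = (4/3)·(1 − 6.6433/13.2045) = 0.663

α = 0.663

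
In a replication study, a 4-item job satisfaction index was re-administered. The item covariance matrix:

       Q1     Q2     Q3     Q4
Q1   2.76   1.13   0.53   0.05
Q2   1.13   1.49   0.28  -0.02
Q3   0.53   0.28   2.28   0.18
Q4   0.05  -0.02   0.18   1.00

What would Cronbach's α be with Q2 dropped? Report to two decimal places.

Remaining items: Q1, Q3, Q4 (k = 3).
sum of item variances = 2.76 + 2.28 + 1.00 = 6.04
Var(T) = 6.04 + 2 × 0.76 = 7.56
α (item deleted) = (3/2)·(1 − 6.04/7.56) = 0.30

Cronbach's α = 0.30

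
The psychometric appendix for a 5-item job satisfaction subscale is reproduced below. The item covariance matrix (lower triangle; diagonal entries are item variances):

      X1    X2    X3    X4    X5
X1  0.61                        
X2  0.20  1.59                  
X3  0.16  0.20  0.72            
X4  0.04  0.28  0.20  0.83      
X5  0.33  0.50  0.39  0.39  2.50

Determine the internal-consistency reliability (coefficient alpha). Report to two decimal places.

coefficient alpha = 0.58

Σσ²ᵢ = 0.61 + 1.59 + 0.72 + 0.83 + 2.50 = 6.25
Σ_{i<j} σ_ij = 2.69
σ²_T = 6.25 + 2 × 2.69 = 11.63
α = (k/(k−1))·(1 − Σσ²ᵢ/σ²_T) = (5/4)·(1 − 6.25/11.63) = 0.58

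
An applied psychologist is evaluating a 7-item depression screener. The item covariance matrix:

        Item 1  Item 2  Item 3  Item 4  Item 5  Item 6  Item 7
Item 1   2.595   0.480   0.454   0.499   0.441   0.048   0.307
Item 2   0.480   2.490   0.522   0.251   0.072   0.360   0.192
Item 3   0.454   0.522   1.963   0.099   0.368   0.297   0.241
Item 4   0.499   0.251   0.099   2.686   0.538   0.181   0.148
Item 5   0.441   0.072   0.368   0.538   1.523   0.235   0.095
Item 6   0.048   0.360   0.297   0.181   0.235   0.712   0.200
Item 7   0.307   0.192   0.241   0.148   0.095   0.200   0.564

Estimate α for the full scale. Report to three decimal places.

Σσ²ᵢ = 2.595 + 2.490 + 1.963 + 2.686 + 1.523 + 0.712 + 0.564 = 12.533
Sum of the distinct covariances = 6.028
Var(T) = 12.533 + 2 × 6.028 = 24.589
α = (k/(k−1))·(1 − Σσ²ᵢ/Var(T)) = (7/6)·(1 − 12.533/24.589) = 0.572

α = 0.572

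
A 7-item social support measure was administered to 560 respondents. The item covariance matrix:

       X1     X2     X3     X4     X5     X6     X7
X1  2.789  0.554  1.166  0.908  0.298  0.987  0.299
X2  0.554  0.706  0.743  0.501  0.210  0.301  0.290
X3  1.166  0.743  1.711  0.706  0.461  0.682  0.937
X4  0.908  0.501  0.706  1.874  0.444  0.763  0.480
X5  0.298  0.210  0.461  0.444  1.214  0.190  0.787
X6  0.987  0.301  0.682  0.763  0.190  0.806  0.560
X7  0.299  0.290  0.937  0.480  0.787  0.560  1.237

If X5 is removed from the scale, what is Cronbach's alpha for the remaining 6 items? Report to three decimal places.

Cronbach's alpha = 0.821

Remaining items: X1, X2, X3, X4, X6, X7 (k = 6).
Σσ²ᵢ = 2.789 + 0.706 + 1.711 + 1.874 + 0.806 + 1.237 = 9.123
total variance = 9.123 + 2 × 9.877 = 28.877
α (item deleted) = (6/5)·(1 − 9.123/28.877) = 0.821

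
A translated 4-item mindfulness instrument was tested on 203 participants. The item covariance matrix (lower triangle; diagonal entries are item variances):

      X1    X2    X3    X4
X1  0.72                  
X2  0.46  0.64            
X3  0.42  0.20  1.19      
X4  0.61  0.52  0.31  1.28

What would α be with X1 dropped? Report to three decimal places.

Remaining items: X2, X3, X4 (k = 3).
Σσ²ᵢ = 0.64 + 1.19 + 1.28 = 3.11
Var(T) = 3.11 + 2 × 1.03 = 5.17
α (item deleted) = (3/2)·(1 − 3.11/5.17) = 0.598

α = 0.598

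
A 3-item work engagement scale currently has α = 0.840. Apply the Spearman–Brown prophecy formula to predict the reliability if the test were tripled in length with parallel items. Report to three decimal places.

Length factor m = 3
α' = m·α / (1 + (m−1)·α)
   = 3 × 0.840 / (1 + (3 − 1) × 0.840)
   = 2.5200 / 2.6800 = 0.940

predicted reliability = 0.940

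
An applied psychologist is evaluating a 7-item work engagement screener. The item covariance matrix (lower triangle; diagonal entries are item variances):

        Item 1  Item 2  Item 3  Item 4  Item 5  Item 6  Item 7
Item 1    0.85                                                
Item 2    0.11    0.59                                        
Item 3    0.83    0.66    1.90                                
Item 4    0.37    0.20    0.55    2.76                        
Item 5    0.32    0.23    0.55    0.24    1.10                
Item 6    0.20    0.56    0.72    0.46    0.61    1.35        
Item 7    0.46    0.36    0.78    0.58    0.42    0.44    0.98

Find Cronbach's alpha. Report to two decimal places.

Cronbach's alpha = 0.78

Σσ²ᵢ = 0.85 + 0.59 + 1.90 + 2.76 + 1.10 + 1.35 + 0.98 = 9.53
Σ_{i<j} σ_ij = 9.65
Var(T) = 9.53 + 2 × 9.65 = 28.83
α = (k/(k−1))·(1 − Σσ²ᵢ/Var(T)) = (7/6)·(1 − 9.53/28.83) = 0.78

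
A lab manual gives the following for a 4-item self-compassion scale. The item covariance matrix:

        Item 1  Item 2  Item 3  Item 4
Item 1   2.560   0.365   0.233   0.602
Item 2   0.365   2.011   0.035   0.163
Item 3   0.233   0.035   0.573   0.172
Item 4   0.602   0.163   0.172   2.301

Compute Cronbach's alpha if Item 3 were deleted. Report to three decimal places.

α = 0.371

Remaining items: Item 1, Item 2, Item 4 (k = 3).
Σσᵢ² = 2.560 + 2.011 + 2.301 = 6.872
total variance = 6.872 + 2 × 1.130 = 9.132
α (item deleted) = (3/2)·(1 − 6.872/9.132) = 0.371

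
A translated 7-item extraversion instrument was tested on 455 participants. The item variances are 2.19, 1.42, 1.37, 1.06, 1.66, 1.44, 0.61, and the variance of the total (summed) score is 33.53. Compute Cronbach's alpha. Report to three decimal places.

Σσ²ᵢ = 2.19 + 1.42 + 1.37 + 1.06 + 1.66 + 1.44 + 0.61 = 9.75
α = (k/(k−1))·(1 − Σσ²ᵢ/σ²_T) = (7/6)·(1 − 9.75/33.53) = 0.827

α = 0.827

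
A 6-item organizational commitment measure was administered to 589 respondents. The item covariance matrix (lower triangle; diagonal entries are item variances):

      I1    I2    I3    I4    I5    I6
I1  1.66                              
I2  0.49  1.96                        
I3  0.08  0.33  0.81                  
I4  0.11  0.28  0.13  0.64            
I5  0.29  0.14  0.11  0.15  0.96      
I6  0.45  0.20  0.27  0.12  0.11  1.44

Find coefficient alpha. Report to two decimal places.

ΣVar(i) = 1.66 + 1.96 + 0.81 + 0.64 + 0.96 + 1.44 = 7.47
Sum of off-diagonal covariances = 3.26
total variance = 7.47 + 2 × 3.26 = 13.99
α = (k/(k−1))·(1 − ΣVar(i)/total variance) = (6/5)·(1 − 7.47/13.99) = 0.56

coefficient alpha = 0.56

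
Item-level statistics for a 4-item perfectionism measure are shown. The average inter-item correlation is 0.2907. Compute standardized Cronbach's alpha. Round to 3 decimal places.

Standardized α = k·r̄ / (1 + (k−1)·r̄) = 4 × 0.2907 / (1 + 3 × 0.2907)
  = 1.1628 / 1.8721 = 0.621

standardized Cronbach's alpha = 0.621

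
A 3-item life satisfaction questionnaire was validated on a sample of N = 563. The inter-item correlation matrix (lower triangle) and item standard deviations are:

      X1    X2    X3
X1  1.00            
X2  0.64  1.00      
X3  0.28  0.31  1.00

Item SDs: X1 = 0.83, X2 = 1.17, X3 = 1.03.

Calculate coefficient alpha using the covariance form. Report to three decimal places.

α = 0.663

Σσ²ᵢ = 0.83² + 1.17² + 1.03² = 3.1187
Covariances σ_ij = r_ij · s_i · s_j:
  σ(X1,X2) = 0.64 × 0.83 × 1.17 = 0.6215
  σ(X1,X3) = 0.28 × 0.83 × 1.03 = 0.2394
  σ(X2,X3) = 0.31 × 1.17 × 1.03 = 0.3736
σ²_T = Σσ²ᵢ + 2·Σσ_ij = 3.1187 + 2 × 1.2345 = 5.5877
α = (3/2)·(1 − 3.1187/5.5877) = 0.663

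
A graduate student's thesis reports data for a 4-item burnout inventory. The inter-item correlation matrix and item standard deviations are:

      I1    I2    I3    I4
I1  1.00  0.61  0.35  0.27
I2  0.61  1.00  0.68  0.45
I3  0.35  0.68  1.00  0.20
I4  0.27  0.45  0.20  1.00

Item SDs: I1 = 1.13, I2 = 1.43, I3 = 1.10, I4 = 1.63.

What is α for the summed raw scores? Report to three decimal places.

α = 0.733

Σσ²ᵢ = 1.13² + 1.43² + 1.10² + 1.63² = 7.1887
Covariances σ_ij = r_ij · s_i · s_j:
  σ(I1,I2) = 0.61 × 1.13 × 1.43 = 0.9857
  σ(I1,I3) = 0.35 × 1.13 × 1.10 = 0.4350
  σ(I1,I4) = 0.27 × 1.13 × 1.63 = 0.4973
  σ(I2,I3) = 0.68 × 1.43 × 1.10 = 1.0696
  σ(I2,I4) = 0.45 × 1.43 × 1.63 = 1.0489
  σ(I3,I4) = 0.20 × 1.10 × 1.63 = 0.3586
σ²_T = Σσ²ᵢ + 2·Σσ_ij = 7.1887 + 2 × 4.3951 = 15.9789
α = (4/3)·(1 − 7.1887/15.9789) = 0.733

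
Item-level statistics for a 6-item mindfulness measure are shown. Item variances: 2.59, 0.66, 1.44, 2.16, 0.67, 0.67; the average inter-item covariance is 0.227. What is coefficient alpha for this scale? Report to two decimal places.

ΣVar(i) = 2.59 + 0.66 + 1.44 + 2.16 + 0.67 + 0.67 = 8.19
Sum of the 15 distinct covariances = 15 × 0.227 = 3.405
Var(T) = ΣVar(i) + 2·Σcov = 8.19 + 2 × 3.405 = 15.000
α = (6/5)·(1 − 8.19/15.000) = 0.54

coefficient alpha = 0.54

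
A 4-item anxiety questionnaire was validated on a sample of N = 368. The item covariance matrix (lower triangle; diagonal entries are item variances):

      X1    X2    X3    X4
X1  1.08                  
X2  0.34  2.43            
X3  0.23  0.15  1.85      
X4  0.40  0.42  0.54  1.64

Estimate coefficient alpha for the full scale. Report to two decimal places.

coefficient alpha = 0.50

ΣVar(i) = 1.08 + 2.43 + 1.85 + 1.64 = 7.00
Σ_{i<j} σ_ij = 2.08
σ²_total = 7.00 + 2 × 2.08 = 11.16
α = (k/(k−1))·(1 − ΣVar(i)/σ²_total) = (4/3)·(1 − 7.00/11.16) = 0.50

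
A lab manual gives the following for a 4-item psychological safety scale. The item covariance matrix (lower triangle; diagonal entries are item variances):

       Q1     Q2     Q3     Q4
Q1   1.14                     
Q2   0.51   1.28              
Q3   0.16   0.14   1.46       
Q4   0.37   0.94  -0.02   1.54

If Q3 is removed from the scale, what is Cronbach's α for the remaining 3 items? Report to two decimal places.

Remaining items: Q1, Q2, Q4 (k = 3).
Σσ²ᵢ = 1.14 + 1.28 + 1.54 = 3.96
total variance = 3.96 + 2 × 1.82 = 7.60
α (item deleted) = (3/2)·(1 − 3.96/7.60) = 0.72

α = 0.72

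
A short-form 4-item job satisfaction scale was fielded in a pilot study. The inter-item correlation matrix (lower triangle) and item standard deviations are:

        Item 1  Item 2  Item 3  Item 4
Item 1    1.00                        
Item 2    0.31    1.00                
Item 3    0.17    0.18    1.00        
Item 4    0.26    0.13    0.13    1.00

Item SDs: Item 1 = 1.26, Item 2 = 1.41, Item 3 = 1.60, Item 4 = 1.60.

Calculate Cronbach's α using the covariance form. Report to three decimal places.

Cronbach's α = 0.481

Σσ²ᵢ = 1.26² + 1.41² + 1.60² + 1.60² = 8.6957
Covariances σ_ij = r_ij · s_i · s_j:
  σ(Item 1,Item 2) = 0.31 × 1.26 × 1.41 = 0.5507
  σ(Item 1,Item 3) = 0.17 × 1.26 × 1.60 = 0.3427
  σ(Item 1,Item 4) = 0.26 × 1.26 × 1.60 = 0.5242
  σ(Item 2,Item 3) = 0.18 × 1.41 × 1.60 = 0.4061
  σ(Item 2,Item 4) = 0.13 × 1.41 × 1.60 = 0.2933
  σ(Item 3,Item 4) = 0.13 × 1.60 × 1.60 = 0.3328
σ²_T = Σσ²ᵢ + 2·Σσ_ij = 8.6957 + 2 × 2.4498 = 13.5953
α = (4/3)·(1 − 8.6957/13.5953) = 0.481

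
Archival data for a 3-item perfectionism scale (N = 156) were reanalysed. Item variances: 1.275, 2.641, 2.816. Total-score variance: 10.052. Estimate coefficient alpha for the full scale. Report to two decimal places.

coefficient alpha = 0.50

Σσᵢ² = 1.275 + 2.641 + 2.816 = 6.732
α = (k/(k−1))·(1 − Σσᵢ²/total variance) = (3/2)·(1 − 6.732/10.052) = 0.50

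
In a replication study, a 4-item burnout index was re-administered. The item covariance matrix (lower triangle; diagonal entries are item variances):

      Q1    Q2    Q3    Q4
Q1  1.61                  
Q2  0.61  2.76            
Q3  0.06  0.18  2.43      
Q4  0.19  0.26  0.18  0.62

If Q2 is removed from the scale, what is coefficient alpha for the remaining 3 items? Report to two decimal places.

Remaining items: Q1, Q3, Q4 (k = 3).
Σσ²ᵢ = 1.61 + 2.43 + 0.62 = 4.66
total variance = 4.66 + 2 × 0.43 = 5.52
α (item deleted) = (3/2)·(1 − 4.66/5.52) = 0.23

α = 0.23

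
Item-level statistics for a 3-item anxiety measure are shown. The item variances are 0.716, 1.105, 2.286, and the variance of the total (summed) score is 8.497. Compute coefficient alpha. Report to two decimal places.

α = 0.77

sum of item variances = 0.716 + 1.105 + 2.286 = 4.107
α = (k/(k−1))·(1 − sum of item variances/total variance) = (3/2)·(1 − 4.107/8.497) = 0.77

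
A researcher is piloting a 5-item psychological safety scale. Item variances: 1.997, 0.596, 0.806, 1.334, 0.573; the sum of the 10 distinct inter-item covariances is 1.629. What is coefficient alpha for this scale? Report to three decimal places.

α = 0.476

ΣVar(i) = 1.997 + 0.596 + 0.806 + 1.334 + 0.573 = 5.306
Sum of distinct covariances = 1.629
Var(T) = ΣVar(i) + 2·Σcov = 5.306 + 2 × 1.629 = 8.564
α = (5/4)·(1 − 5.306/8.564) = 0.476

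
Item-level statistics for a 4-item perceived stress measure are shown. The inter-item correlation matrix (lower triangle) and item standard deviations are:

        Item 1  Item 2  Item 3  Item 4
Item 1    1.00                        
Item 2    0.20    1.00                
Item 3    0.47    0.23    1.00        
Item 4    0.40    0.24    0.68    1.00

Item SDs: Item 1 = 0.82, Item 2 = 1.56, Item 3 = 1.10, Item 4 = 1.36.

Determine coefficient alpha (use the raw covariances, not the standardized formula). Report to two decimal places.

Σσ²ᵢ = 0.82² + 1.56² + 1.10² + 1.36² = 6.1656
Covariances σ_ij = r_ij · s_i · s_j:
  σ(Item 1,Item 2) = 0.20 × 0.82 × 1.56 = 0.2558
  σ(Item 1,Item 3) = 0.47 × 0.82 × 1.10 = 0.4239
  σ(Item 1,Item 4) = 0.40 × 0.82 × 1.36 = 0.4461
  σ(Item 2,Item 3) = 0.23 × 1.56 × 1.10 = 0.3947
  σ(Item 2,Item 4) = 0.24 × 1.56 × 1.36 = 0.5092
  σ(Item 3,Item 4) = 0.68 × 1.10 × 1.36 = 1.0173
σ²_T = Σσ²ᵢ + 2·Σσ_ij = 6.1656 + 2 × 3.0470 = 12.2596
α = (4/3)·(1 − 6.1656/12.2596) = 0.66

α = 0.66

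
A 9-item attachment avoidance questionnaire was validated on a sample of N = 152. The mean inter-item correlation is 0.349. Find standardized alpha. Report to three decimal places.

Standardized α = k·r̄ / (1 + (k−1)·r̄) = 9 × 0.349 / (1 + 8 × 0.349)
  = 3.1410 / 3.7920 = 0.828

α = 0.828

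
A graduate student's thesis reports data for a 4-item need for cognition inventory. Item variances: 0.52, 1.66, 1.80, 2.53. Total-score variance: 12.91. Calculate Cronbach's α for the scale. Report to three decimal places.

Cronbach's α = 0.661

ΣVar(i) = 0.52 + 1.66 + 1.80 + 2.53 = 6.51
α = (k/(k−1))·(1 − ΣVar(i)/total variance) = (4/3)·(1 − 6.51/12.91) = 0.661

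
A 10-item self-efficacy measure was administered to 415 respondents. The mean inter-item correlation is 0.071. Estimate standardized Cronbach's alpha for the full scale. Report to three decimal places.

α = 0.433

Standardized α = k·r̄ / (1 + (k−1)·r̄) = 10 × 0.071 / (1 + 9 × 0.071)
  = 0.7100 / 1.6390 = 0.433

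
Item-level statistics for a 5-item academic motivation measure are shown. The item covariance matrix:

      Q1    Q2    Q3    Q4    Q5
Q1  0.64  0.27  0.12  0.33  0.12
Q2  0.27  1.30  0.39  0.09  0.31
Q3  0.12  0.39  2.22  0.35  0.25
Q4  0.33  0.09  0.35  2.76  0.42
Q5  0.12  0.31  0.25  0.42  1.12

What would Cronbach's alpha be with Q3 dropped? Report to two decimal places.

Remaining items: Q1, Q2, Q4, Q5 (k = 4).
Σσ²ᵢ = 0.64 + 1.30 + 2.76 + 1.12 = 5.82
σ²_total = 5.82 + 2 × 1.54 = 8.90
α (item deleted) = (4/3)·(1 − 5.82/8.90) = 0.46

Cronbach's alpha = 0.46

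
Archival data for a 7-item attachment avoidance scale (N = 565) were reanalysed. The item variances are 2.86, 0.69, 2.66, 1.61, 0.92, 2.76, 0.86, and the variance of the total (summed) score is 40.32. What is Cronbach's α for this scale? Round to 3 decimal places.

Σσ²ᵢ = 2.86 + 0.69 + 2.66 + 1.61 + 0.92 + 2.76 + 0.86 = 12.36
α = (k/(k−1))·(1 − Σσ²ᵢ/Var(T)) = (7/6)·(1 − 12.36/40.32) = 0.809

Cronbach's α = 0.809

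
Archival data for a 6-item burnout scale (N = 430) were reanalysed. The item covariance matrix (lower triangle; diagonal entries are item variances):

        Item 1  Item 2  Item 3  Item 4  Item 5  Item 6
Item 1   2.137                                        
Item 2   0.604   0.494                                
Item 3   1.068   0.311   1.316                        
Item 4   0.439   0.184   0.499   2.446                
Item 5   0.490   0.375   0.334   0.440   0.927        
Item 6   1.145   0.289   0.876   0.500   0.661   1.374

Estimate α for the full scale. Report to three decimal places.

α = 0.785

sum of item variances = 2.137 + 0.494 + 1.316 + 2.446 + 0.927 + 1.374 = 8.694
Σ_{i<j} σ_ij = 8.215
σ²_total = 8.694 + 2 × 8.215 = 25.124
α = (k/(k−1))·(1 − sum of item variances/σ²_total) = (6/5)·(1 − 8.694/25.124) = 0.785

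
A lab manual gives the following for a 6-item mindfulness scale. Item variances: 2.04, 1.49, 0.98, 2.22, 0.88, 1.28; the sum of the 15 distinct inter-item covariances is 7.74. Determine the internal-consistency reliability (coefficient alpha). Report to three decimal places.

sum of item variances = 2.04 + 1.49 + 0.98 + 2.22 + 0.88 + 1.28 = 8.89
Sum of distinct covariances = 7.74
Var(T) = sum of item variances + 2·Σcov = 8.89 + 2 × 7.74 = 24.37
α = (6/5)·(1 − 8.89/24.37) = 0.762

α = 0.762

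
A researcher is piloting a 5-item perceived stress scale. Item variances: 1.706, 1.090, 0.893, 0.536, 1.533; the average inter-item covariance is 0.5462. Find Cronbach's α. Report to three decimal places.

α = 0.819

ΣVar(i) = 1.706 + 1.090 + 0.893 + 0.536 + 1.533 = 5.758
Sum of the 10 distinct covariances = 10 × 0.5462 = 5.4620
σ²_T = ΣVar(i) + 2·Σcov = 5.758 + 2 × 5.4620 = 16.6820
α = (5/4)·(1 − 5.758/16.6820) = 0.819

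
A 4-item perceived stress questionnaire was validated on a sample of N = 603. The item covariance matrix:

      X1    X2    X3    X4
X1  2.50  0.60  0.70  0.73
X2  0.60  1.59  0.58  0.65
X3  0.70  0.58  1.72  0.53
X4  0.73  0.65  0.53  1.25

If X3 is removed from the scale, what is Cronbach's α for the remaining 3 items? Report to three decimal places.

Cronbach's α = 0.639

Remaining items: X1, X2, X4 (k = 3).
sum of item variances = 2.50 + 1.59 + 1.25 = 5.34
total variance = 5.34 + 2 × 1.98 = 9.30
α (item deleted) = (3/2)·(1 − 5.34/9.30) = 0.639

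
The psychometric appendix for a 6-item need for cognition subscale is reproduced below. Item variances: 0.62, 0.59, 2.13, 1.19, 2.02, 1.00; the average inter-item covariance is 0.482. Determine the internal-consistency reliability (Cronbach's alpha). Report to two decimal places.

α = 0.79

Σσ²ᵢ = 0.62 + 0.59 + 2.13 + 1.19 + 2.02 + 1.00 = 7.55
Sum of the 15 distinct covariances = 15 × 0.482 = 7.230
σ²_T = Σσ²ᵢ + 2·Σcov = 7.55 + 2 × 7.230 = 22.010
α = (6/5)·(1 − 7.55/22.010) = 0.79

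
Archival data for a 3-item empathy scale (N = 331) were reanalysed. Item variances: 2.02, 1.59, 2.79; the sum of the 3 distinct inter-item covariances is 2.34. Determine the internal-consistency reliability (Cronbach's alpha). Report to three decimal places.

Σσᵢ² = 2.02 + 1.59 + 2.79 = 6.40
Sum of distinct covariances = 2.34
total variance = Σσᵢ² + 2·Σcov = 6.40 + 2 × 2.34 = 11.08
α = (3/2)·(1 − 6.40/11.08) = 0.634

α = 0.634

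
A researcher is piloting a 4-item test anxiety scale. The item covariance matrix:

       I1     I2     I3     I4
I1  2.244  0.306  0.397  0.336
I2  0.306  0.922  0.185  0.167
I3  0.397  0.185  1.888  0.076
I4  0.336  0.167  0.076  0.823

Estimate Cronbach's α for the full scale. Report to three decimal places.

Cronbach's α = 0.444

ΣVar(i) = 2.244 + 0.922 + 1.888 + 0.823 = 5.877
Σ_{i<j} σ_ij = 1.467
Var(T) = 5.877 + 2 × 1.467 = 8.811
α = (k/(k−1))·(1 − ΣVar(i)/Var(T)) = (4/3)·(1 − 5.877/8.811) = 0.444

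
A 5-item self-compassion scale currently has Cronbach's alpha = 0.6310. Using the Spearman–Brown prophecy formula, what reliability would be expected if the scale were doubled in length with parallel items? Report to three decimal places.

Length factor m = 2
α' = m·α / (1 + (m−1)·α)
   = 2 × 0.6310 / (1 + (2 − 1) × 0.6310)
   = 1.2620 / 1.6310 = 0.774

predicted reliability = 0.774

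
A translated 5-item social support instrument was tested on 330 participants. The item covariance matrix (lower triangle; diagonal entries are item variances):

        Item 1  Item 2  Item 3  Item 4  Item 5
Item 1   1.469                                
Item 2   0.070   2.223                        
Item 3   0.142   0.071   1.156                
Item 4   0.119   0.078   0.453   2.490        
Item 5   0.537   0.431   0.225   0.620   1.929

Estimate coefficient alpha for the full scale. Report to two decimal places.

ΣVar(i) = 1.469 + 2.223 + 1.156 + 2.490 + 1.929 = 9.267
Σ_{i<j} σ_ij = 2.746
total variance = 9.267 + 2 × 2.746 = 14.759
α = (k/(k−1))·(1 − ΣVar(i)/total variance) = (5/4)·(1 − 9.267/14.759) = 0.47

α = 0.47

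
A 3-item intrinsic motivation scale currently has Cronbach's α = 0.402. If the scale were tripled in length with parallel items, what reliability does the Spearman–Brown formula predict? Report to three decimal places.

Length factor m = 3
α' = m·α / (1 + (m−1)·α)
   = 3 × 0.402 / (1 + (3 − 1) × 0.402)
   = 1.2060 / 1.8040 = 0.669

predicted reliability = 0.669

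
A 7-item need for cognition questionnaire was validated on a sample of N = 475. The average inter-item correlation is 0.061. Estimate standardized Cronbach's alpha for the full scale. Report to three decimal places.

Standardized α = k·r̄ / (1 + (k−1)·r̄) = 7 × 0.061 / (1 + 6 × 0.061)
  = 0.4270 / 1.3660 = 0.313

α = 0.313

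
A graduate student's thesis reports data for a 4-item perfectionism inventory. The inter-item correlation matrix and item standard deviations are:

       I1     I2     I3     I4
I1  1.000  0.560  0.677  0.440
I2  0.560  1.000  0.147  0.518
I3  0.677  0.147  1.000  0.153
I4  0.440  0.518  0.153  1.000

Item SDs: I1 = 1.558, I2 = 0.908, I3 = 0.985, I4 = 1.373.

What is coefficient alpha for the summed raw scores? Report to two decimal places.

Σσ²ᵢ = 1.558² + 0.908² + 0.985² + 1.373² = 6.1072
Covariances σ_ij = r_ij · s_i · s_j:
  σ(I1,I2) = 0.560 × 1.558 × 0.908 = 0.7922
  σ(I1,I3) = 0.677 × 1.558 × 0.985 = 1.0389
  σ(I1,I4) = 0.440 × 1.558 × 1.373 = 0.9412
  σ(I2,I3) = 0.147 × 0.908 × 0.985 = 0.1315
  σ(I2,I4) = 0.518 × 0.908 × 1.373 = 0.6458
  σ(I3,I4) = 0.153 × 0.985 × 1.373 = 0.2069
σ²_T = Σσ²ᵢ + 2·Σσ_ij = 6.1072 + 2 × 3.7565 = 13.6202
α = (4/3)·(1 − 6.1072/13.6202) = 0.74

α = 0.74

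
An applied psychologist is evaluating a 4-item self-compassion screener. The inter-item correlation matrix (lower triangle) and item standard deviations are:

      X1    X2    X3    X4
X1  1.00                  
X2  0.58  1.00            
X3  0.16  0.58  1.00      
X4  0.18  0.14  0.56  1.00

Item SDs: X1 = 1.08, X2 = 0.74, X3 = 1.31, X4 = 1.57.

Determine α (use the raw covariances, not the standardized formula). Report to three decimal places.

α = 0.658

Σσ²ᵢ = 1.08² + 0.74² + 1.31² + 1.57² = 5.8950
Covariances σ_ij = r_ij · s_i · s_j:
  σ(X1,X2) = 0.58 × 1.08 × 0.74 = 0.4635
  σ(X1,X3) = 0.16 × 1.08 × 1.31 = 0.2264
  σ(X1,X4) = 0.18 × 1.08 × 1.57 = 0.3052
  σ(X2,X3) = 0.58 × 0.74 × 1.31 = 0.5623
  σ(X2,X4) = 0.14 × 0.74 × 1.57 = 0.1627
  σ(X3,X4) = 0.56 × 1.31 × 1.57 = 1.1518
σ²_T = Σσ²ᵢ + 2·Σσ_ij = 5.8950 + 2 × 2.8719 = 11.6388
α = (4/3)·(1 − 5.8950/11.6388) = 0.658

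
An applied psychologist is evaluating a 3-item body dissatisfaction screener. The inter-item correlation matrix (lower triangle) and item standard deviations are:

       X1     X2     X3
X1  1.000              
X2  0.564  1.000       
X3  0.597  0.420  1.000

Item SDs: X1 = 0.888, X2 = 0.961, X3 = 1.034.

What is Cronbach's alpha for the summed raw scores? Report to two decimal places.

Cronbach's alpha = 0.76

Σσ²ᵢ = 0.888² + 0.961² + 1.034² = 2.7812
Covariances σ_ij = r_ij · s_i · s_j:
  σ(X1,X2) = 0.564 × 0.888 × 0.961 = 0.4813
  σ(X1,X3) = 0.597 × 0.888 × 1.034 = 0.5482
  σ(X2,X3) = 0.420 × 0.961 × 1.034 = 0.4173
σ²_T = Σσ²ᵢ + 2·Σσ_ij = 2.7812 + 2 × 1.4468 = 5.6748
α = (3/2)·(1 − 2.7812/5.6748) = 0.76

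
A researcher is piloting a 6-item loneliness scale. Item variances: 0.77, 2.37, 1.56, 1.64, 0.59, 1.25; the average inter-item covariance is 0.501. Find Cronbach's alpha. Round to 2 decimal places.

α = 0.78

sum of item variances = 0.77 + 2.37 + 1.56 + 1.64 + 0.59 + 1.25 = 8.18
Sum of the 15 distinct covariances = 15 × 0.501 = 7.515
total variance = sum of item variances + 2·Σcov = 8.18 + 2 × 7.515 = 23.210
α = (6/5)·(1 − 8.18/23.210) = 0.78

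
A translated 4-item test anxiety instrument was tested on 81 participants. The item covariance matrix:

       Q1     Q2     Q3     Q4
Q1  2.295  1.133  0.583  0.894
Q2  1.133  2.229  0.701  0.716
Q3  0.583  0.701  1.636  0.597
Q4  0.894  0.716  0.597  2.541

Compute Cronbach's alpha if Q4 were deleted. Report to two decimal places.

Cronbach's alpha = 0.66

Remaining items: Q1, Q2, Q3 (k = 3).
Σσᵢ² = 2.295 + 2.229 + 1.636 = 6.160
total variance = 6.160 + 2 × 2.417 = 10.994
α (item deleted) = (3/2)·(1 − 6.160/10.994) = 0.66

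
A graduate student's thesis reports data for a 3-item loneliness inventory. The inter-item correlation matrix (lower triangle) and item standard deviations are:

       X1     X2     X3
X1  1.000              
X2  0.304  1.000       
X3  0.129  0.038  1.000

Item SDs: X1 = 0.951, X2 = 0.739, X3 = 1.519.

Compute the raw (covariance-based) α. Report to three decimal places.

Σσ²ᵢ = 0.951² + 0.739² + 1.519² = 3.7579
Covariances σ_ij = r_ij · s_i · s_j:
  σ(X1,X2) = 0.304 × 0.951 × 0.739 = 0.2136
  σ(X1,X3) = 0.129 × 0.951 × 1.519 = 0.1863
  σ(X2,X3) = 0.038 × 0.739 × 1.519 = 0.0427
σ²_T = Σσ²ᵢ + 2·Σσ_ij = 3.7579 + 2 × 0.4426 = 4.6431
α = (3/2)·(1 − 3.7579/4.6431) = 0.286

α = 0.286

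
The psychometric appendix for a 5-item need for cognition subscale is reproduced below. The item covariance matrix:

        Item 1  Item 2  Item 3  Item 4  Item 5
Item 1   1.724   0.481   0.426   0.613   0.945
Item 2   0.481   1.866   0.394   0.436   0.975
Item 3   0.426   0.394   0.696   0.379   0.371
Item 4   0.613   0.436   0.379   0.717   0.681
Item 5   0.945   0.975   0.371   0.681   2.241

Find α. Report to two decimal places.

α = 0.76

Σσ²ᵢ = 1.724 + 1.866 + 0.696 + 0.717 + 2.241 = 7.244
Sum of the distinct covariances = 5.701
σ²_T = 7.244 + 2 × 5.701 = 18.646
α = (k/(k−1))·(1 − Σσ²ᵢ/σ²_T) = (5/4)·(1 − 7.244/18.646) = 0.76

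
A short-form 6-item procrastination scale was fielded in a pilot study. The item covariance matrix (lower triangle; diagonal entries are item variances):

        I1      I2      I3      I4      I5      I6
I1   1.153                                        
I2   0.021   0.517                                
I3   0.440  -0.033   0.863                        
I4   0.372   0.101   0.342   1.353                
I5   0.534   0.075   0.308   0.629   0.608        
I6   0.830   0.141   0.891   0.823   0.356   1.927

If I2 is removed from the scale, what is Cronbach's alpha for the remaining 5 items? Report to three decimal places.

Remaining items: I1, I3, I4, I5, I6 (k = 5).
sum of item variances = 1.153 + 0.863 + 1.353 + 0.608 + 1.927 = 5.904
σ²_total = 5.904 + 2 × 5.525 = 16.954
α (item deleted) = (5/4)·(1 − 5.904/16.954) = 0.815

α = 0.815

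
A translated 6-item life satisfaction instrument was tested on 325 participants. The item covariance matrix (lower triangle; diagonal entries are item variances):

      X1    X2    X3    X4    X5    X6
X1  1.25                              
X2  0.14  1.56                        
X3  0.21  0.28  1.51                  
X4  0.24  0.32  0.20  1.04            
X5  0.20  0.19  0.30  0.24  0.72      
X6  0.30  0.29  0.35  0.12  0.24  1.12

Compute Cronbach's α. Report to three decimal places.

Cronbach's α = 0.602

sum of item variances = 1.25 + 1.56 + 1.51 + 1.04 + 0.72 + 1.12 = 7.20
Sum of off-diagonal covariances = 3.62
σ²_T = 7.20 + 2 × 3.62 = 14.44
α = (k/(k−1))·(1 − sum of item variances/σ²_T) = (6/5)·(1 − 7.20/14.44) = 0.602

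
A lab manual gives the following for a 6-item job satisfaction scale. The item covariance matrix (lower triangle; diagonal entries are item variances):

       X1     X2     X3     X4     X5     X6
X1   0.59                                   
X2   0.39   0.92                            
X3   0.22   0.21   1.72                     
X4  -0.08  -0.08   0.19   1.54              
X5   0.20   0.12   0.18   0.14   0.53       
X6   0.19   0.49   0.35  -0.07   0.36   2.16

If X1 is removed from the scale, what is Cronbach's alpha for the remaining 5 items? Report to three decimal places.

Remaining items: X2, X3, X4, X5, X6 (k = 5).
ΣVar(i) = 0.92 + 1.72 + 1.54 + 0.53 + 2.16 = 6.87
total variance = 6.87 + 2 × 1.89 = 10.65
α (item deleted) = (5/4)·(1 − 6.87/10.65) = 0.444

Cronbach's alpha = 0.444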